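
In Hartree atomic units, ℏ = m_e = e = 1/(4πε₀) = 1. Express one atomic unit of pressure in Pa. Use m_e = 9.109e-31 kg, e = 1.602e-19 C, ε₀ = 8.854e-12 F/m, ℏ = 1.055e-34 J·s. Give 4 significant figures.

2.929e13 Pa

The unique combination of the constants set to 1 with dimensions of pressure is P_au = E_h/a₀³ = m_e⁴e¹⁰/((4πε₀)⁵ℏ⁸).
E_h = 4.354e-18 J
a₀ = 5.297e-11 m
E_h/a₀³ = 2.929e13 Pa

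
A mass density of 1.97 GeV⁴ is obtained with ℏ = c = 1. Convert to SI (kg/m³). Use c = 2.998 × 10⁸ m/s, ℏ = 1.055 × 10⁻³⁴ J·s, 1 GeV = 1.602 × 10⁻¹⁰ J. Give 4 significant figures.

Mass density is [E]/(c²[L]³) = [E]⁴/(ℏ³c⁵).
1 GeV⁴ → 1/(ℏ³c⁵) × (1 GeV in J)⁴ = 2.316 × 10²⁰ kg/m³.
Result: 1.97 × 2.316 × 10²⁰ = 4.562 × 10²⁰ kg/m³.

4.562 × 10²⁰ kg/m³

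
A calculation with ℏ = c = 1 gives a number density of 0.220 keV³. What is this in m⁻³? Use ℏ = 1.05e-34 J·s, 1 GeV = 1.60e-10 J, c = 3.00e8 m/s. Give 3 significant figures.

2.88e28 m⁻³

Number density is [L]⁻³ = [E]³/(ℏc)³.
1 GeV³ → 1/(ℏc)³ × (1 GeV in J)³ = 1.31e47 m⁻³.
Convert the energy scale: 0.220 keV³ = 2.20e-19 GeV³.
Result: 2.20e-19 × 1.31e47 = 2.88e28 m⁻³.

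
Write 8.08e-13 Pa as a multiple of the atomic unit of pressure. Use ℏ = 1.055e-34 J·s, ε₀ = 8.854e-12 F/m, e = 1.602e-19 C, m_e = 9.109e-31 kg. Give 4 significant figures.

2.758e-26

atomic unit of pressure: P_au = E_h/a₀³ = m_e⁴e¹⁰/((4πε₀)⁵ℏ⁸) = 2.929e13 Pa.
8.08e-13 / 2.929e13 = 2.758e-26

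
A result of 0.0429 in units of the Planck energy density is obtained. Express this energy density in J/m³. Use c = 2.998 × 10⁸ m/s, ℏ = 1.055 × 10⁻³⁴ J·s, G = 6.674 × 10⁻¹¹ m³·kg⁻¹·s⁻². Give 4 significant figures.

1.987 × 10¹¹² J/m³

One Planck energy density: u_P = c⁷/(ℏG²) = 4.632 × 10¹¹³ J/m³.
0.0429 × 4.632 × 10¹¹³ J/m³ = 1.987 × 10¹¹² J/m³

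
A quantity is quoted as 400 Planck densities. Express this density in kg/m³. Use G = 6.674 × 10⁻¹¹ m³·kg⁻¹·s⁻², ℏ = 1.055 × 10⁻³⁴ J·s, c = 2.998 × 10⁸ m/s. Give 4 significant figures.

One Planck density: ρ_P = c⁵/(ℏG²) = 5.154 × 10⁹⁶ kg/m³.
400 × 5.154 × 10⁹⁶ kg/m³ = 2.062 × 10⁹⁹ kg/m³

2.062 × 10⁹⁹ kg/m³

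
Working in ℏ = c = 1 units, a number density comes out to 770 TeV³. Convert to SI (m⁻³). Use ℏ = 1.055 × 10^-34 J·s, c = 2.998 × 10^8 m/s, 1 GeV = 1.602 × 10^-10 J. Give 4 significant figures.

Number density is [L]⁻³ = [E]³/(ℏc)³.
1 GeV³ → 1/(ℏc)³ × (1 GeV in J)³ = 1.299 × 10^47 m⁻³.
Convert the energy scale: 770 TeV³ = 7.70 × 10^11 GeV³.
Result: 7.70 × 10^11 × 1.299 × 10^47 = 1.001 × 10^59 m⁻³.

1.001 × 10^59 m⁻³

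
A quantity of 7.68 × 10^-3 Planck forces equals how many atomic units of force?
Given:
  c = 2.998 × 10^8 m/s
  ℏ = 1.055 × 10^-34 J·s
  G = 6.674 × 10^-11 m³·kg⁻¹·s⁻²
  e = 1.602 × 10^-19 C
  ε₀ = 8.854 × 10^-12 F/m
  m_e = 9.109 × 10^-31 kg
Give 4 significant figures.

Planck force: F_P = c⁴/G = 1.210 × 10^44 N
atomic unit of force: F_au = E_h/a₀ = m_e²e⁶/((4πε₀)³ℏ⁴) = 8.220 × 10^-8 N
7.68 × 10^-3 × 1.210 × 10^44 / 8.220 × 10^-8 = 1.131 × 10^49

1.131 × 10^49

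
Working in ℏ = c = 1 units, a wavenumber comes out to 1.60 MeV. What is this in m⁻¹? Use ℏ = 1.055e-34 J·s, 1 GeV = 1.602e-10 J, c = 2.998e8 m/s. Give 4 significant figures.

8.104e12 m⁻¹

Inverse length is [E]/(ℏc).
1 GeV → 1/(ℏc) × (1 GeV in J) = 5.065e15 m⁻¹.
Convert the energy scale: 1.60 MeV = 1.60e-3 GeV.
Result: 1.60e-3 × 5.065e15 = 8.104e12 m⁻¹.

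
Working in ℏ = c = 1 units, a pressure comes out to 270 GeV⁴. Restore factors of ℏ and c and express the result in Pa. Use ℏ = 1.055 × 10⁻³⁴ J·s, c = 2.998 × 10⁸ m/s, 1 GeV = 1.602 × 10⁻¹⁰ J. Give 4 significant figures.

Pressure is [E]/[L]³ = [E]⁴/(ℏc)³.
1 GeV⁴ → 1/(ℏc)³ × (1 GeV in J)⁴ = 2.082 × 10³⁷ Pa.
Result: 270 × 2.082 × 10³⁷ = 5.620 × 10³⁹ Pa.

5.620 × 10³⁹ Pa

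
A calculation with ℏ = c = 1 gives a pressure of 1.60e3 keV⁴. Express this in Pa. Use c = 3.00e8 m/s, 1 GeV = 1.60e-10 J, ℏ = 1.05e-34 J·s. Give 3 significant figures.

Pressure is [E]/[L]³ = [E]⁴/(ℏc)³.
1 GeV⁴ → 1/(ℏc)³ × (1 GeV in J)⁴ = 2.10e37 Pa.
Convert the energy scale: 1.60e3 keV⁴ = 1.60e-21 GeV⁴.
Result: 1.60e-21 × 2.10e37 = 3.35e16 Pa.

3.35e16 Pa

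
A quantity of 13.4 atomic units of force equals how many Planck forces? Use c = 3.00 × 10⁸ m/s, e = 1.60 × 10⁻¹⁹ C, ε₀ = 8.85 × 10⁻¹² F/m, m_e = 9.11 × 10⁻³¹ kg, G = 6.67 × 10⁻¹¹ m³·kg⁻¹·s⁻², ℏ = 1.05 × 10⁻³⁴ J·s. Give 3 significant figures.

atomic unit of force: F_au = E_h/a₀ = m_e²e⁶/((4πε₀)³ℏ⁴) = 8.33 × 10⁻⁸ N
Planck force: F_P = c⁴/G = 1.21 × 10⁴⁴ N
13.4 × 8.33 × 10⁻⁸ / 1.21 × 10⁴⁴ = 9.19 × 10⁻⁵¹

9.19 × 10⁻⁵¹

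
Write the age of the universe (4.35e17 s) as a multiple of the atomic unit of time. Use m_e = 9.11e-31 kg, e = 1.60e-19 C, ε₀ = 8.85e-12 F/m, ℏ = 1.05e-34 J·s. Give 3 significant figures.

1.81e34

atomic unit of time: τ_au = (4πε₀)²ℏ³/(m_e e⁴) = 2.40e-17 s.
4.35e17 / 2.40e-17 = 1.81e34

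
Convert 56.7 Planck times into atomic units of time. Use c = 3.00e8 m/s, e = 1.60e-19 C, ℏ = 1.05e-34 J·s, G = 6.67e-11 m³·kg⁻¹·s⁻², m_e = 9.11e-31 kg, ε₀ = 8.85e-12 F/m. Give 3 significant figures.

1.27e-25

Planck time: t_P = √(ℏG/c⁵) = 5.37e-44 s
atomic unit of time: τ_au = (4πε₀)²ℏ³/(m_e e⁴) = 2.40e-17 s
56.7 × 5.37e-44 / 2.40e-17 = 1.27e-25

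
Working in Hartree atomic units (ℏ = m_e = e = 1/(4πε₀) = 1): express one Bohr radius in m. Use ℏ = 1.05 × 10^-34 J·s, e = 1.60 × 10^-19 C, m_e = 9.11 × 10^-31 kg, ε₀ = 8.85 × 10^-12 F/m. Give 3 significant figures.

The unique combination of the constants set to 1 with dimensions of length is a₀ = 4πε₀ℏ²/(m_e e²).
  = 1.23 × 10^-78 / 2.33 × 10^-68
  = 5.26 × 10^-11 m

5.26 × 10^-11 m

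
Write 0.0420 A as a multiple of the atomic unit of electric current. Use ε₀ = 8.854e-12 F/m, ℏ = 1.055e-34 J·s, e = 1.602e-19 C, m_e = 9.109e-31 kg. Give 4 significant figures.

atomic unit of electric current: I_au = e E_h/ℏ = m_e e⁵/((4πε₀)²ℏ³) = 6.612e-3 A.
0.0420 / 6.612e-3 = 6.352

6.352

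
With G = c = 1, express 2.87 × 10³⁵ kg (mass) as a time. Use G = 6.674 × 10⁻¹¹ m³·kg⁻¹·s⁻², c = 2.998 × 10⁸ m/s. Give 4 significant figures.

Mass → time via G/c³.
2.87 × 10³⁵ kg × (G/c³) = 0.7108 s

0.7108 s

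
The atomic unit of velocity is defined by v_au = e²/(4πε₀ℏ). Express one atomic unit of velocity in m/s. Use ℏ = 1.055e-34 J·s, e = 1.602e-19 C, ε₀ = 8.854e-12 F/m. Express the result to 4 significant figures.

v_au = e²/(4πε₀ℏ)
  = 2.566e-38 / 1.174e-44
  = 2.186e6 m/s

2.186e6 m/s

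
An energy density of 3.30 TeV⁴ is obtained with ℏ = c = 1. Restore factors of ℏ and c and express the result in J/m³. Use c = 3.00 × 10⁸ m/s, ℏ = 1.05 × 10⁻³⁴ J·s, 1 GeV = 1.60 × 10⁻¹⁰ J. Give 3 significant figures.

6.92 × 10⁴⁹ J/m³

[E]/[L]³ = [E]⁴/(ℏc)³; restore (ℏc)⁻³.
1 GeV⁴ → 1/(ℏc)³ × (1 GeV in J)⁴ = 2.10 × 10³⁷ J/m³.
Convert the energy scale: 3.30 TeV⁴ = 3.30 × 10¹² GeV⁴.
Result: 3.30 × 10¹² × 2.10 × 10³⁷ = 6.92 × 10⁴⁹ J/m³.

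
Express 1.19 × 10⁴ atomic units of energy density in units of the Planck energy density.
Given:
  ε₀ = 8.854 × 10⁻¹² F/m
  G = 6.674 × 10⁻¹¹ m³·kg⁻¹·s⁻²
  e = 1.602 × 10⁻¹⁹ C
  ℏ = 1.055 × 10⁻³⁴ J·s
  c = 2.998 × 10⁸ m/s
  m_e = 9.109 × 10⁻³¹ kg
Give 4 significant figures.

atomic unit of energy density: u_au = E_h/a₀³ = m_e⁴e¹⁰/((4πε₀)⁵ℏ⁸) = 2.929 × 10¹³ J/m³
Planck energy density: u_P = c⁷/(ℏG²) = 4.632 × 10¹¹³ J/m³
1.19 × 10⁴ × 2.929 × 10¹³ / 4.632 × 10¹¹³ = 7.525 × 10⁻⁹⁷

7.525 × 10⁻⁹⁷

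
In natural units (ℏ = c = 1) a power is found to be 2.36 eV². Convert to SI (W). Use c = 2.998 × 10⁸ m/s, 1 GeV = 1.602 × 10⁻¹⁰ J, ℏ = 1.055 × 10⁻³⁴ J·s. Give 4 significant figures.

5.741 × 10⁻⁴ W

Power is [E]/[T] = [E]²/ℏ.
1 GeV² → 1/ℏ × (1 GeV in J)² = 2.433 × 10¹⁴ W.
Convert the energy scale: 2.36 eV² = 2.36 × 10⁻¹⁸ GeV².
Result: 2.36 × 10⁻¹⁸ × 2.433 × 10¹⁴ = 5.741 × 10⁻⁴ W.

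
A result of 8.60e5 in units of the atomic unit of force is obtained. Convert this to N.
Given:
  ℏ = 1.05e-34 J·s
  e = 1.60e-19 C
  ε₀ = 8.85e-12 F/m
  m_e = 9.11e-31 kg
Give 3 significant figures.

0.0716 N

One atomic unit of force: F_au = E_h/a₀ = m_e²e⁶/((4πε₀)³ℏ⁴) = 8.33e-8 N.
8.60e5 × 8.33e-8 N = 0.0716 N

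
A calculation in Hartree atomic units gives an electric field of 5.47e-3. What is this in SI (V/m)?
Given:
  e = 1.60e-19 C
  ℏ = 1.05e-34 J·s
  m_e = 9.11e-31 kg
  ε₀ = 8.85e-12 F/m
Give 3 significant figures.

One atomic unit of electric field: E_au = E_h/(e a₀) = m_e²e⁵/((4πε₀)³ℏ⁴) = 5.20e11 V/m.
5.47e-3 × 5.20e11 V/m = 2.85e9 V/m

2.85e9 V/m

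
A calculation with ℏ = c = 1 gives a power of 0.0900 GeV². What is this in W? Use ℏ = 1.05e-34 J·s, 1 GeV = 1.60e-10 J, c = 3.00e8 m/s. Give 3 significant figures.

2.19e13 W

Power is [E]/[T] = [E]²/ℏ.
1 GeV² → 1/ℏ × (1 GeV in J)² = 2.44e14 W.
Result: 0.0900 × 2.44e14 = 2.19e13 W.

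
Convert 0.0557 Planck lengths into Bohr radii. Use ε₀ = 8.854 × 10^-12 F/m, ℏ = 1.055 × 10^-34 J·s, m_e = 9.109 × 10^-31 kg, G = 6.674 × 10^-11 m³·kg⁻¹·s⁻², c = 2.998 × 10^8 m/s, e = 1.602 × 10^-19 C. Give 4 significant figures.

Planck length: ℓ_P = √(ℏG/c³) = 1.616 × 10^-35 m
Bohr radius: a₀ = 4πε₀ℏ²/(m_e e²) = 5.297 × 10^-11 m
0.0557 × 1.616 × 10^-35 / 5.297 × 10^-11 = 1.700 × 10^-26

1.700 × 10^-26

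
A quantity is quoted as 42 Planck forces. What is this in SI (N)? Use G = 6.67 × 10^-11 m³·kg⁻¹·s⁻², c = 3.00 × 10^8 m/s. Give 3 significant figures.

5.10 × 10^45 N

One Planck force: F_P = c⁴/G = 1.21 × 10^44 N.
42 × 1.21 × 10^44 N = 5.10 × 10^45 N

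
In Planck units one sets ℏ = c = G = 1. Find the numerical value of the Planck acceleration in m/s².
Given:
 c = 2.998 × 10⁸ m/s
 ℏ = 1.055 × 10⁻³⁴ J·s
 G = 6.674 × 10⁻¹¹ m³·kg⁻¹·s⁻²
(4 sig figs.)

a_P = √(c⁷/(ℏG))
  = √(3.092 × 10¹⁰³)
  = 5.560 × 10⁵¹ m/s²

5.560 × 10⁵¹ m/s²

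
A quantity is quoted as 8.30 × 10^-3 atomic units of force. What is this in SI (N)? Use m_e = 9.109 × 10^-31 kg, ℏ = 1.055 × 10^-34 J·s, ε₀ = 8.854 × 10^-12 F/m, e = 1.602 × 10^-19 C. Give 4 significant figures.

6.822 × 10^-10 N

One atomic unit of force: F_au = E_h/a₀ = m_e²e⁶/((4πε₀)³ℏ⁴) = 8.220 × 10^-8 N.
8.30 × 10^-3 × 8.220 × 10^-8 N = 6.822 × 10^-10 N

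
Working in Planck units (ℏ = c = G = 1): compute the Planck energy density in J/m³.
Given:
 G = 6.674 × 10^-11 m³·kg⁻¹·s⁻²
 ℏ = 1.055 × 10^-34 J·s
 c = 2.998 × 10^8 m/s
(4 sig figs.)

From ℏ = c = G = 1 the energy density scale is u_P = c⁷/(ℏG²).
  = 2.177 × 10^59 / 4.699 × 10^-55
  = 4.632 × 10^113 J/m³

4.632 × 10^113 J/m³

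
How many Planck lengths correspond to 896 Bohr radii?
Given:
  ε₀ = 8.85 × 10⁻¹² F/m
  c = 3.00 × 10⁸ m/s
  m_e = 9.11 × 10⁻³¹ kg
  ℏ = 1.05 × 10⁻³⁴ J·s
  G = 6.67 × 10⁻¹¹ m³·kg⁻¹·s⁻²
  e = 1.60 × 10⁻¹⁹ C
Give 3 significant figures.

Bohr radius: a₀ = 4πε₀ℏ²/(m_e e²) = 5.26 × 10⁻¹¹ m
Planck length: ℓ_P = √(ℏG/c³) = 1.61 × 10⁻³⁵ m
896 × 5.26 × 10⁻¹¹ / 1.61 × 10⁻³⁵ = 2.92 × 10²⁷

2.92 × 10²⁷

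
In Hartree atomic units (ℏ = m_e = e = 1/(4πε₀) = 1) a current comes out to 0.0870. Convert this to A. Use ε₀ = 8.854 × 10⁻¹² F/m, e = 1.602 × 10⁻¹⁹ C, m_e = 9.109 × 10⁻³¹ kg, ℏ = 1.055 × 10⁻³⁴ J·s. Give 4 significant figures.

One atomic unit of electric current: I_au = e E_h/ℏ = m_e e⁵/((4πε₀)²ℏ³) = 6.612 × 10⁻³ A.
0.0870 × 6.612 × 10⁻³ A = 5.752 × 10⁻⁴ A

5.752 × 10⁻⁴ A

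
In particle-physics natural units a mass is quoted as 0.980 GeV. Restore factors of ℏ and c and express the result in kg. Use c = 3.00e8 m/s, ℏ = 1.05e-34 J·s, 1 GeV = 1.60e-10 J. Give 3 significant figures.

Mass is [E]/c²; divide by c².
1 GeV → 1/c² × (1 GeV in J) = 1.78e-27 kg.
Result: 0.980 × 1.78e-27 = 1.74e-27 kg.

1.74e-27 kg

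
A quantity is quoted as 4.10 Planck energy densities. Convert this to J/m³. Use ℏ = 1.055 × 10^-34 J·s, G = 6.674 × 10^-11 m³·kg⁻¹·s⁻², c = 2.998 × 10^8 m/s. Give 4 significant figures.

1.899 × 10^114 J/m³

One Planck energy density: u_P = c⁷/(ℏG²) = 4.632 × 10^113 J/m³.
4.10 × 4.632 × 10^113 J/m³ = 1.899 × 10^114 J/m³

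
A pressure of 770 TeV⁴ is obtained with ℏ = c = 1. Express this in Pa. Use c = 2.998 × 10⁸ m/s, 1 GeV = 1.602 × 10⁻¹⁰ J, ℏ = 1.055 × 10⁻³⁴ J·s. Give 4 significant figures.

1.603 × 10⁵² Pa

Pressure is [E]/[L]³ = [E]⁴/(ℏc)³.
1 GeV⁴ → 1/(ℏc)³ × (1 GeV in J)⁴ = 2.082 × 10³⁷ Pa.
Convert the energy scale: 770 TeV⁴ = 7.70 × 10¹⁴ GeV⁴.
Result: 7.70 × 10¹⁴ × 2.082 × 10³⁷ = 1.603 × 10⁵² Pa.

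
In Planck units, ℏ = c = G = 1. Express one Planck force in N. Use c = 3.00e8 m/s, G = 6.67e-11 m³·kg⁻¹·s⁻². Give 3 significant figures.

Dimensional analysis gives F_P = c⁴/G.
  = 8.10e33 / 6.67e-11
  = 1.21e44 N

1.21e44 N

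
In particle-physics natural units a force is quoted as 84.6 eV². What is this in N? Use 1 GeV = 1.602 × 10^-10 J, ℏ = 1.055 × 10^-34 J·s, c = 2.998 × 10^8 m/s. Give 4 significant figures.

Force is [E]/[L] = [E]²/(ℏc); restore (ℏc)⁻¹.
1 GeV² → 1/(ℏc) × (1 GeV in J)² = 8.114 × 10^5 N.
Convert the energy scale: 84.6 eV² = 8.46 × 10^-17 GeV².
Result: 8.46 × 10^-17 × 8.114 × 10^5 = 6.865 × 10^-11 N.

6.865 × 10^-11 N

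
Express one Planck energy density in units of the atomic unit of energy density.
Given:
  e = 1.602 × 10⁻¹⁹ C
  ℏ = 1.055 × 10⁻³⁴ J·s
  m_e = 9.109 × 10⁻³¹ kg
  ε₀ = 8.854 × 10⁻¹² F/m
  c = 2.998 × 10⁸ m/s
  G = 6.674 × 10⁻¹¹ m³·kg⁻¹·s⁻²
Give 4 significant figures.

1.581 × 10¹⁰⁰

Planck energy density: u_P = c⁷/(ℏG²) = 4.632 × 10¹¹³ J/m³
atomic unit of energy density: u_au = E_h/a₀³ = m_e⁴e¹⁰/((4πε₀)⁵ℏ⁸) = 2.929 × 10¹³ J/m³
ratio = 4.632 × 10¹¹³ / 2.929 × 10¹³ = 1.581 × 10¹⁰⁰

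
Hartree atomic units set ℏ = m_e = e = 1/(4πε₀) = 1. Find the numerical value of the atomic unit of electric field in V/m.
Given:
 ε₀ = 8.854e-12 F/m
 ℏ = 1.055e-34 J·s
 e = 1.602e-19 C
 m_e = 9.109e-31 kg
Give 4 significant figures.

5.131e11 V/m

The unique combination of the constants set to 1 with dimensions of electric field is E_au = E_h/(e a₀) = m_e²e⁵/((4πε₀)³ℏ⁴).
E_h = 4.354e-18 J
a₀ = 5.297e-11 m
E_h/(e·a₀) = 5.131e11 V/m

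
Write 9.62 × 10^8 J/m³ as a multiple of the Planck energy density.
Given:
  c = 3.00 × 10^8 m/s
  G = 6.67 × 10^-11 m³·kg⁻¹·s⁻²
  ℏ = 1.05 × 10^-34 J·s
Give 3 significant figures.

Planck energy density: u_P = c⁷/(ℏG²) = 4.68 × 10^113 J/m³.
9.62 × 10^8 / 4.68 × 10^113 = 2.05 × 10^-105

2.05 × 10^-105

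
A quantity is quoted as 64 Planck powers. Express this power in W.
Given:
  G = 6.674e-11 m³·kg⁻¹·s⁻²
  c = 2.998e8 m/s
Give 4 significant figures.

2.322e54 W

One Planck power: P_P = c⁵/G = 3.629e52 W.
64 × 3.629e52 W = 2.322e54 W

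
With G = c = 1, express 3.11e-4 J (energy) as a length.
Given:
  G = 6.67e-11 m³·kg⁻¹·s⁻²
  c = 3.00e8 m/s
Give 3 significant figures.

Energy → length via G/c⁴.
3.11e-4 J × (G/c⁴) = 2.56e-48 m

2.56e-48 m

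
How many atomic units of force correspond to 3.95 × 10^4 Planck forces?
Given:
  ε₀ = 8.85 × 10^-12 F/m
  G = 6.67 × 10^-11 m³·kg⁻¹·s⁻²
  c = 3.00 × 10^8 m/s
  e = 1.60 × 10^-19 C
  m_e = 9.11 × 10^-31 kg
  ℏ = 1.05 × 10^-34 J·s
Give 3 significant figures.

5.76 × 10^55

Planck force: F_P = c⁴/G = 1.21 × 10^44 N
atomic unit of force: F_au = E_h/a₀ = m_e²e⁶/((4πε₀)³ℏ⁴) = 8.33 × 10^-8 N
3.95 × 10^4 × 1.21 × 10^44 / 8.33 × 10^-8 = 5.76 × 10^55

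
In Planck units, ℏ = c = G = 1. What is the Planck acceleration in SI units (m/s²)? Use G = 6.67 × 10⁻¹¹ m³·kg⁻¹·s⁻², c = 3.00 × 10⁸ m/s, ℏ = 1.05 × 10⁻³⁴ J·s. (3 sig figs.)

The unique combination of the constants set to 1 with dimensions of acceleration is a_P = √(c⁷/(ℏG)).
  = √(3.12 × 10¹⁰³)
  = 5.59 × 10⁵¹ m/s²

5.59 × 10⁵¹ m/s²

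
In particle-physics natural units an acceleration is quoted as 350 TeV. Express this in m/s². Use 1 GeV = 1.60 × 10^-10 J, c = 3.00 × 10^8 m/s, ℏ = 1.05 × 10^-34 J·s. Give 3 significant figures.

Acceleration is [L]/[T]² = c·[E]/ℏ.
1 GeV → c/ℏ × (1 GeV in J) = 4.57 × 10^32 m/s².
Convert the energy scale: 350 TeV = 3.50 × 10^5 GeV.
Result: 3.50 × 10^5 × 4.57 × 10^32 = 1.60 × 10^38 m/s².

1.60 × 10^38 m/s²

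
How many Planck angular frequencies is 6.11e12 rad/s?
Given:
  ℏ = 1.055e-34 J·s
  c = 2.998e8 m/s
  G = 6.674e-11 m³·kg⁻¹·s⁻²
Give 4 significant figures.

Planck angular frequency: ω_P = √(c⁵/(ℏG)) = 1.855e43 rad/s.
6.11e12 / 1.855e43 = 3.294e-31

3.294e-31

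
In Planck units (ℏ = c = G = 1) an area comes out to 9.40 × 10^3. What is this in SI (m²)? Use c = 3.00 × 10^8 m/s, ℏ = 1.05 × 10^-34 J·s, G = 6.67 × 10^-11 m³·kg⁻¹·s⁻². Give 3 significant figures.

One Planck area: A_P = ℏG/c³ = 2.59 × 10^-70 m².
9.40 × 10^3 × 2.59 × 10^-70 m² = 2.44 × 10^-66 m²

2.44 × 10^-66 m²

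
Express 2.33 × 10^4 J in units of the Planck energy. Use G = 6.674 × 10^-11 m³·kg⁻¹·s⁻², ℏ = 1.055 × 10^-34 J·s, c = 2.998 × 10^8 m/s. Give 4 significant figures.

1.191 × 10^-5

Planck energy: E_P = √(ℏc⁵/G) = 1.957 × 10^9 J.
2.33 × 10^4 / 1.957 × 10^9 = 1.191 × 10^-5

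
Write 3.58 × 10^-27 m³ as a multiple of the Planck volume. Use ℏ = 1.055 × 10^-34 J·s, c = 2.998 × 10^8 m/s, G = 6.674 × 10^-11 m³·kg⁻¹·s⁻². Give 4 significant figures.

8.476 × 10^77

Planck volume: V_P = (ℏG/c³)^(3/2) = 4.224 × 10^-105 m³.
3.58 × 10^-27 / 4.224 × 10^-105 = 8.476 × 10^77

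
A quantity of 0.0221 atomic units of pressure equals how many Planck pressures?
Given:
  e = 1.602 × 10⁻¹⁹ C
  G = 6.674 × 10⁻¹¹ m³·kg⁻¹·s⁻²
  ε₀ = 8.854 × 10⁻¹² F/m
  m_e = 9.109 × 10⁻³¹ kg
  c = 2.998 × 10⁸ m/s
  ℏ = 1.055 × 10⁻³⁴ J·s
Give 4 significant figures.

1.397 × 10⁻¹⁰²

atomic unit of pressure: P_au = E_h/a₀³ = m_e⁴e¹⁰/((4πε₀)⁵ℏ⁸) = 2.929 × 10¹³ Pa
Planck pressure: p_P = c⁷/(ℏG²) = 4.632 × 10¹¹³ Pa
0.0221 × 2.929 × 10¹³ / 4.632 × 10¹¹³ = 1.397 × 10⁻¹⁰²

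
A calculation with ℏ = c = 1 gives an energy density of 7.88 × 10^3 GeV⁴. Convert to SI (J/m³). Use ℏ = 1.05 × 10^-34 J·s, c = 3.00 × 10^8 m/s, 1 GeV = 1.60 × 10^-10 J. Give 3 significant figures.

1.65 × 10^41 J/m³

[E]/[L]³ = [E]⁴/(ℏc)³; restore (ℏc)⁻³.
1 GeV⁴ → 1/(ℏc)³ × (1 GeV in J)⁴ = 2.10 × 10^37 J/m³.
Result: 7.88 × 10^3 × 2.10 × 10^37 = 1.65 × 10^41 J/m³.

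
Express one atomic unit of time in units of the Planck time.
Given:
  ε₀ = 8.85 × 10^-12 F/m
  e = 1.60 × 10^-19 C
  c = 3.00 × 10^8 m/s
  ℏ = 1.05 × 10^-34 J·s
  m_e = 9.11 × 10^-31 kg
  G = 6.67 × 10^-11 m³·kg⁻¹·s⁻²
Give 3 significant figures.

atomic unit of time: τ_au = (4πε₀)²ℏ³/(m_e e⁴) = 2.40 × 10^-17 s
Planck time: t_P = √(ℏG/c⁵) = 5.37 × 10^-44 s
ratio = 2.40 × 10^-17 / 5.37 × 10^-44 = 4.47 × 10^26

4.47 × 10^26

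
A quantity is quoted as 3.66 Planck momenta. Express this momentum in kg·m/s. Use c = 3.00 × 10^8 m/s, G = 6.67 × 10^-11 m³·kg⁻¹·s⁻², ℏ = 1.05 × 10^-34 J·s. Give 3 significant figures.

One Planck momentum: p_P = √(ℏc³/G) = 6.52 kg·m/s.
3.66 × 6.52 kg·m/s = 23.9 kg·m/s

23.9 kg·m/s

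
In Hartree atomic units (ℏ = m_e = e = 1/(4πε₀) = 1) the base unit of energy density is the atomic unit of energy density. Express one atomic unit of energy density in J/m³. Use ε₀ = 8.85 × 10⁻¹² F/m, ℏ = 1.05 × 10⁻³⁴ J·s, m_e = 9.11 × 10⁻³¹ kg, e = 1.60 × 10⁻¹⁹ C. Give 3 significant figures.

u_au = E_h/a₀³ = m_e⁴e¹⁰/((4πε₀)⁵ℏ⁸)
E_h = 4.38 × 10⁻¹⁸ J
a₀ = 5.26 × 10⁻¹¹ m
E_h/a₀³ = 3.01 × 10¹³ J/m³

3.01 × 10¹³ J/m³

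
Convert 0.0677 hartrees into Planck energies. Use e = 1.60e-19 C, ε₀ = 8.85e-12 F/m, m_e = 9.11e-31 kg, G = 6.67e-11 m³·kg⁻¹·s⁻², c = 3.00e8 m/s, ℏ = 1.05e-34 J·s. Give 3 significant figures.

hartree: E_h = m_e e⁴/(4πε₀ℏ)² = 4.38e-18 J
Planck energy: E_P = √(ℏc⁵/G) = 1.96e9 J
0.0677 × 4.38e-18 / 1.96e9 = 1.52e-28

1.52e-28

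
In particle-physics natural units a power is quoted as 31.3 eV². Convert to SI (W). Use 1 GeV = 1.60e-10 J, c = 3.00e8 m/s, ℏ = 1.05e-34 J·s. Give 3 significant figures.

7.63e-3 W

Power is [E]/[T] = [E]²/ℏ.
1 GeV² → 1/ℏ × (1 GeV in J)² = 2.44e14 W.
Convert the energy scale: 31.3 eV² = 3.13e-17 GeV².
Result: 3.13e-17 × 2.44e14 = 7.63e-3 W.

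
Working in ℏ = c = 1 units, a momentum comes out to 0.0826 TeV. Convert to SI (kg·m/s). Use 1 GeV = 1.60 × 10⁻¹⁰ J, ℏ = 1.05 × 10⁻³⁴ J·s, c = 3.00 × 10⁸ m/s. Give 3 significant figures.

Momentum is [E]/c; divide by c.
1 GeV → 1/c × (1 GeV in J) = 5.33 × 10⁻¹⁹ kg·m/s.
Convert the energy scale: 0.0826 TeV = 82.6 GeV.
Result: 82.6 × 5.33 × 10⁻¹⁹ = 4.41 × 10⁻¹⁷ kg·m/s.

4.41 × 10⁻¹⁷ kg·m/s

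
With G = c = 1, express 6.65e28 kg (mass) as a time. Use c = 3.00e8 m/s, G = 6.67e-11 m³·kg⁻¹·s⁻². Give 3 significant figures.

Mass → time via G/c³.
6.65e28 kg × (G/c³) = 1.64e-7 s

1.64e-7 s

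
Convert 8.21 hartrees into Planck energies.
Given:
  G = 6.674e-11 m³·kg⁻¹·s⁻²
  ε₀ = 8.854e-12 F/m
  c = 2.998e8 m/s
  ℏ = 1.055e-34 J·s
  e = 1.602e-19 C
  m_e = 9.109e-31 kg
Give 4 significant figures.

1.827e-26

hartree: E_h = m_e e⁴/(4πε₀ℏ)² = 4.354e-18 J
Planck energy: E_P = √(ℏc⁵/G) = 1.957e9 J
8.21 × 4.354e-18 / 1.957e9 = 1.827e-26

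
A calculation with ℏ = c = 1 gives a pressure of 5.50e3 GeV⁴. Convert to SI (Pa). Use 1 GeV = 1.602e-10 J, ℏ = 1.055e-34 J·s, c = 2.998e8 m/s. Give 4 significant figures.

Pressure is [E]/[L]³ = [E]⁴/(ℏc)³.
1 GeV⁴ → 1/(ℏc)³ × (1 GeV in J)⁴ = 2.082e37 Pa.
Result: 5.50e3 × 2.082e37 = 1.145e41 Pa.

1.145e41 Pa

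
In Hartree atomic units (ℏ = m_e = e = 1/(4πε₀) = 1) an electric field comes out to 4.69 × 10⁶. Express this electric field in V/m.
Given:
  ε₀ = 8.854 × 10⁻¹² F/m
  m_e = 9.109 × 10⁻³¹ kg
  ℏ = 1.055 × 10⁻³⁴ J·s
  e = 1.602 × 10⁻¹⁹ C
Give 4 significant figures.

2.406 × 10¹⁸ V/m

One atomic unit of electric field: E_au = E_h/(e a₀) = m_e²e⁵/((4πε₀)³ℏ⁴) = 5.131 × 10¹¹ V/m.
4.69 × 10⁶ × 5.131 × 10¹¹ V/m = 2.406 × 10¹⁸ V/m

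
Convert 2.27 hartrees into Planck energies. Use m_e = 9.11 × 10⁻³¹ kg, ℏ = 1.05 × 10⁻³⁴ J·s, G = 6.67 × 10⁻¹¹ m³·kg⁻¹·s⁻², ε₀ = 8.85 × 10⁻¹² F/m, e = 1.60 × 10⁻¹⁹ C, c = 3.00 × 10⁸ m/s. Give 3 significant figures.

5.08 × 10⁻²⁷

hartree: E_h = m_e e⁴/(4πε₀ℏ)² = 4.38 × 10⁻¹⁸ J
Planck energy: E_P = √(ℏc⁵/G) = 1.96 × 10⁹ J
2.27 × 4.38 × 10⁻¹⁸ / 1.96 × 10⁹ = 5.08 × 10⁻²⁷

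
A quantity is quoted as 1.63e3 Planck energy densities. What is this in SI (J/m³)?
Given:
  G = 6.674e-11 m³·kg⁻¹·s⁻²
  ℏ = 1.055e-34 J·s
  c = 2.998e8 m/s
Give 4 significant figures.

One Planck energy density: u_P = c⁷/(ℏG²) = 4.632e113 J/m³.
1.63e3 × 4.632e113 J/m³ = 7.551e116 J/m³

7.551e116 J/m³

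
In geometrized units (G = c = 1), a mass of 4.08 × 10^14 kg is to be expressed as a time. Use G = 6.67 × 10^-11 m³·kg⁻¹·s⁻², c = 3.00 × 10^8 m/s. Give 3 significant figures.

Mass → time via G/c³.
4.08 × 10^14 kg × (G/c³) = 1.01 × 10^-21 s

1.01 × 10^-21 s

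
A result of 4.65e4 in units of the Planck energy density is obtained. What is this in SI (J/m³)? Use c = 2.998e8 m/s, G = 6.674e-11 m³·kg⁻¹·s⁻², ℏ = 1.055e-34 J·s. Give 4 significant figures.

2.154e118 J/m³

One Planck energy density: u_P = c⁷/(ℏG²) = 4.632e113 J/m³.
4.65e4 × 4.632e113 J/m³ = 2.154e118 J/m³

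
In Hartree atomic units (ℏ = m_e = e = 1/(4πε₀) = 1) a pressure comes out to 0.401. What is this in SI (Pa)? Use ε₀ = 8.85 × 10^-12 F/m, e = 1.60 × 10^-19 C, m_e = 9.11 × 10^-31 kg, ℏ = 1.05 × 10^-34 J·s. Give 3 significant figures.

1.21 × 10^13 Pa

One atomic unit of pressure: P_au = E_h/a₀³ = m_e⁴e¹⁰/((4πε₀)⁵ℏ⁸) = 3.01 × 10^13 Pa.
0.401 × 3.01 × 10^13 Pa = 1.21 × 10^13 Pa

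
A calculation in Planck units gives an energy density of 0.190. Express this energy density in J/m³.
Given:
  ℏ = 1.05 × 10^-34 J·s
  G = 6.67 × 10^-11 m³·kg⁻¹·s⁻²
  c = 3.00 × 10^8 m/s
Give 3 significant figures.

One Planck energy density: u_P = c⁷/(ℏG²) = 4.68 × 10^113 J/m³.
0.190 × 4.68 × 10^113 J/m³ = 8.90 × 10^112 J/m³

8.90 × 10^112 J/m³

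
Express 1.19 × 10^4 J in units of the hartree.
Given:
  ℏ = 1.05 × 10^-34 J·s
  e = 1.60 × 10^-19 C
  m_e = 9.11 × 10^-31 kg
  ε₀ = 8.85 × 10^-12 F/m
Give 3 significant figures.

hartree: E_h = m_e e⁴/(4πε₀ℏ)² = 4.38 × 10^-18 J.
1.19 × 10^4 / 4.38 × 10^-18 = 2.72 × 10^21

2.72 × 10^21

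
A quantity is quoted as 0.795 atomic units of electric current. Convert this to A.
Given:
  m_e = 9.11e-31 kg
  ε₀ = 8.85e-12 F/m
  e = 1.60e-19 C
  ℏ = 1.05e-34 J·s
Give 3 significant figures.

One atomic unit of electric current: I_au = e E_h/ℏ = m_e e⁵/((4πε₀)²ℏ³) = 6.67e-3 A.
0.795 × 6.67e-3 A = 5.30e-3 A

5.30e-3 A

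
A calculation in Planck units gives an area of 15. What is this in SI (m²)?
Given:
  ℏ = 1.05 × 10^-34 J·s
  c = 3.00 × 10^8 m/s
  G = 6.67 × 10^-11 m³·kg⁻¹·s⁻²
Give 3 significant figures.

One Planck area: A_P = ℏG/c³ = 2.59 × 10^-70 m².
15 × 2.59 × 10^-70 m² = 3.89 × 10^-69 m²

3.89 × 10^-69 m²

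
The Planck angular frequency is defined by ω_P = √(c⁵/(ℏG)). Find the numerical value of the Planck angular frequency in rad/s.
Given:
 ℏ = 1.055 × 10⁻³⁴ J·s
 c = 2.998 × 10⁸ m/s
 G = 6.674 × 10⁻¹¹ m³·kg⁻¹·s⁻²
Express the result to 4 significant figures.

ω_P = √(c⁵/(ℏG))
  = √(3.440 × 10⁸⁶)
  = 1.855 × 10⁴³ rad/s

1.855 × 10⁴³ rad/s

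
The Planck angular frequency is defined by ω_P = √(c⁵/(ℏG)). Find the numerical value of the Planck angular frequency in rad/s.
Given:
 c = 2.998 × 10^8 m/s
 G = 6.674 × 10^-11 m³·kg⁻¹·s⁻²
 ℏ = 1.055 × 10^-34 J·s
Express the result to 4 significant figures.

1.855 × 10^43 rad/s

ω_P = √(c⁵/(ℏG))
  = √(3.440 × 10^86)
  = 1.855 × 10^43 rad/s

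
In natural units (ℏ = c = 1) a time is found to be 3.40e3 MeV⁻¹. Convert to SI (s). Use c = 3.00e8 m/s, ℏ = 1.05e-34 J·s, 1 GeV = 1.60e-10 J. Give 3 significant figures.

2.23e-18 s

A time is [E]⁻¹ in ℏ=c=1; restore one factor of ℏ.
1 GeV⁻¹ → ℏ × (1 GeV in J)⁻¹ = 6.56e-25 s.
Convert the energy scale: 3.40e3 MeV⁻¹ = 3.40e6 GeV⁻¹.
Result: 3.40e6 × 6.56e-25 = 2.23e-18 s.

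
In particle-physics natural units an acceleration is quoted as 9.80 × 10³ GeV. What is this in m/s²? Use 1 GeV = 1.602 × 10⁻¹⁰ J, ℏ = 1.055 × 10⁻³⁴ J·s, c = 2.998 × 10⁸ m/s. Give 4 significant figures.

4.461 × 10³⁶ m/s²

Acceleration is [L]/[T]² = c·[E]/ℏ.
1 GeV → c/ℏ × (1 GeV in J) = 4.552 × 10³² m/s².
Result: 9.80 × 10³ × 4.552 × 10³² = 4.461 × 10³⁶ m/s².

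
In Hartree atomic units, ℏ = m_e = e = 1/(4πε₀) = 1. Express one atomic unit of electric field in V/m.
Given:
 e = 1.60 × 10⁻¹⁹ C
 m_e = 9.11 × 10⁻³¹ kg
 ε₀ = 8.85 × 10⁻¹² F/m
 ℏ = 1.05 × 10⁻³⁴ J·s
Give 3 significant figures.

Dimensional analysis gives E_au = E_h/(e a₀) = m_e²e⁵/((4πε₀)³ℏ⁴).
E_h = 4.38 × 10⁻¹⁸ J
a₀ = 5.26 × 10⁻¹¹ m
E_h/(e·a₀) = 5.20 × 10¹¹ V/m

5.20 × 10¹¹ V/m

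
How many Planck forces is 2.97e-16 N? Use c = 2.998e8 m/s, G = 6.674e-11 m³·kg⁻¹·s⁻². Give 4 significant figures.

2.454e-60

Planck force: F_P = c⁴/G = 1.210e44 N.
2.97e-16 / 1.210e44 = 2.454e-60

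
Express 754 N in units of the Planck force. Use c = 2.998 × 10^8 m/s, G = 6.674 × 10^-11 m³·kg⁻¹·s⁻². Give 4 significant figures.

Planck force: F_P = c⁴/G = 1.210 × 10^44 N.
754 / 1.210 × 10^44 = 6.229 × 10^-42

6.229 × 10^-42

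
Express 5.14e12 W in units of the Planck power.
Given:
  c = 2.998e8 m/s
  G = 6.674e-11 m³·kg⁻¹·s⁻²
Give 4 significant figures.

Planck power: P_P = c⁵/G = 3.629e52 W.
5.14e12 / 3.629e52 = 1.416e-40

1.416e-40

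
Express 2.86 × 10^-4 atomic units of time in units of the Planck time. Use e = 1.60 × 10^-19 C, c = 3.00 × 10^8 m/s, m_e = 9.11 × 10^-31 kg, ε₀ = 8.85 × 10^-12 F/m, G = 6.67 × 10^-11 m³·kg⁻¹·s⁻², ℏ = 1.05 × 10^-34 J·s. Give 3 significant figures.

atomic unit of time: τ_au = (4πε₀)²ℏ³/(m_e e⁴) = 2.40 × 10^-17 s
Planck time: t_P = √(ℏG/c⁵) = 5.37 × 10^-44 s
2.86 × 10^-4 × 2.40 × 10^-17 / 5.37 × 10^-44 = 1.28 × 10^23

1.28 × 10^23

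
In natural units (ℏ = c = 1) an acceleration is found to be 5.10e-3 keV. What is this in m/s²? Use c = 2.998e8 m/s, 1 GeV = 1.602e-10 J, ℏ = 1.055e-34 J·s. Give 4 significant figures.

2.322e24 m/s²

Acceleration is [L]/[T]² = c·[E]/ℏ.
1 GeV → c/ℏ × (1 GeV in J) = 4.552e32 m/s².
Convert the energy scale: 5.10e-3 keV = 5.10e-9 GeV.
Result: 5.10e-9 × 4.552e32 = 2.322e24 m/s².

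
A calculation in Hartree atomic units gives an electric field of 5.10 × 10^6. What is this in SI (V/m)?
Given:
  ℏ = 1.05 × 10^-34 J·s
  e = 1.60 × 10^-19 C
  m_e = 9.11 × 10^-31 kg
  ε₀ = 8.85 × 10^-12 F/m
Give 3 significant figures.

One atomic unit of electric field: E_au = E_h/(e a₀) = m_e²e⁵/((4πε₀)³ℏ⁴) = 5.20 × 10^11 V/m.
5.10 × 10^6 × 5.20 × 10^11 V/m = 2.65 × 10^18 V/m

2.65 × 10^18 V/m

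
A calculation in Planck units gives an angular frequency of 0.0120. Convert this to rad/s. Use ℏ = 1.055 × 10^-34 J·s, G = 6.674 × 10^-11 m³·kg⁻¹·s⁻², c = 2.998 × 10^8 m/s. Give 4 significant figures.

One Planck angular frequency: ω_P = √(c⁵/(ℏG)) = 1.855 × 10^43 rad/s.
0.0120 × 1.855 × 10^43 rad/s = 2.226 × 10^41 rad/s

2.226 × 10^41 rad/s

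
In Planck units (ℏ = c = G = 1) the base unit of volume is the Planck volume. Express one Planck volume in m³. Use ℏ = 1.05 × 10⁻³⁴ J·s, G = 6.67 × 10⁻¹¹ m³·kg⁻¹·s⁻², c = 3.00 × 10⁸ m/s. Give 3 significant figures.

4.18 × 10⁻¹⁰⁵ m³

V_P = (ℏG/c³)^(3/2)
  = √(1.75 × 10⁻²⁰⁹)
  = 4.18 × 10⁻¹⁰⁵ m³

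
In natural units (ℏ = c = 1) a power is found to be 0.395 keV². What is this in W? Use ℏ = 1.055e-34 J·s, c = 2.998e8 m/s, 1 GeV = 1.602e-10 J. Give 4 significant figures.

Power is [E]/[T] = [E]²/ℏ.
1 GeV² → 1/ℏ × (1 GeV in J)² = 2.433e14 W.
Convert the energy scale: 0.395 keV² = 3.95e-13 GeV².
Result: 3.95e-13 × 2.433e14 = 96.09 W.

96.09 W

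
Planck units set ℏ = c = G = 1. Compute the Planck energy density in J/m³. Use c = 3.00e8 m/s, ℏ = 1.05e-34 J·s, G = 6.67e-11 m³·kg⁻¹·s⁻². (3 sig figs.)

4.68e113 J/m³

The unique combination of the constants set to 1 with dimensions of energy density is u_P = c⁷/(ℏG²).
  = 2.19e59 / 4.67e-55
  = 4.68e113 J/m³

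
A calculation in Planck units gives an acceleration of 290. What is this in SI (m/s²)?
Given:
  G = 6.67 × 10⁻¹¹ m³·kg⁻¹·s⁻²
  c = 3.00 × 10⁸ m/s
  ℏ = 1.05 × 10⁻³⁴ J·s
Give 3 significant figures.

1.62 × 10⁵⁴ m/s²

One Planck acceleration: a_P = √(c⁷/(ℏG)) = 5.59 × 10⁵¹ m/s².
290 × 5.59 × 10⁵¹ m/s² = 1.62 × 10⁵⁴ m/s²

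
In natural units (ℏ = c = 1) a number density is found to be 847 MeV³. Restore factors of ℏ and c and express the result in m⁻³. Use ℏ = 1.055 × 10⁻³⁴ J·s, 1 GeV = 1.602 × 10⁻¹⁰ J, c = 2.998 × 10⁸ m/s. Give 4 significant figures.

1.101 × 10⁴¹ m⁻³

Number density is [L]⁻³ = [E]³/(ℏc)³.
1 GeV³ → 1/(ℏc)³ × (1 GeV in J)³ = 1.299 × 10⁴⁷ m⁻³.
Convert the energy scale: 847 MeV³ = 8.47 × 10⁻⁷ GeV³.
Result: 8.47 × 10⁻⁷ × 1.299 × 10⁴⁷ = 1.101 × 10⁴¹ m⁻³.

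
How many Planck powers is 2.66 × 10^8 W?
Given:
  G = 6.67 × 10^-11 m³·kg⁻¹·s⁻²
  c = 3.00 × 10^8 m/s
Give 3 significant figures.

Planck power: P_P = c⁵/G = 3.64 × 10^52 W.
2.66 × 10^8 / 3.64 × 10^52 = 7.30 × 10^-45

7.30 × 10^-45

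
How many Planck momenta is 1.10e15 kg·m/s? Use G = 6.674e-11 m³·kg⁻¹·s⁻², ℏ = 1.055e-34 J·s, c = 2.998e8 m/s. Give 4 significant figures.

Planck momentum: p_P = √(ℏc³/G) = 6.527 kg·m/s.
1.10e15 / 6.527 = 1.685e14

1.685e14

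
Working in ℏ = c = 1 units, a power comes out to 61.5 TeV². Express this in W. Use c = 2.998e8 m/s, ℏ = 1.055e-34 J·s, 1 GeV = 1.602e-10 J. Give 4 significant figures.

Power is [E]/[T] = [E]²/ℏ.
1 GeV² → 1/ℏ × (1 GeV in J)² = 2.433e14 W.
Convert the energy scale: 61.5 TeV² = 6.15e7 GeV².
Result: 6.15e7 × 2.433e14 = 1.496e22 W.

1.496e22 W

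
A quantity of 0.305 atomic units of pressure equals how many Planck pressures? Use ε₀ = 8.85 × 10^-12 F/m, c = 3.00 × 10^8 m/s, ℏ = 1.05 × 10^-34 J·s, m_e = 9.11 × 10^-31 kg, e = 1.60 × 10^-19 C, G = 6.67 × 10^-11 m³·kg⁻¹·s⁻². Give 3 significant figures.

atomic unit of pressure: P_au = E_h/a₀³ = m_e⁴e¹⁰/((4πε₀)⁵ℏ⁸) = 3.01 × 10^13 Pa
Planck pressure: p_P = c⁷/(ℏG²) = 4.68 × 10^113 Pa
0.305 × 3.01 × 10^13 / 4.68 × 10^113 = 1.96 × 10^-101

1.96 × 10^-101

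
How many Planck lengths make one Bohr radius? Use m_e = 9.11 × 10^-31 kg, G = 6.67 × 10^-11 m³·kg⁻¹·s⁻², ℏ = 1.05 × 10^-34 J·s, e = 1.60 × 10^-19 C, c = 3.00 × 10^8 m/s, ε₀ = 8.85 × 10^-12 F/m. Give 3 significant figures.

3.26 × 10^24

Bohr radius: a₀ = 4πε₀ℏ²/(m_e e²) = 5.26 × 10^-11 m
Planck length: ℓ_P = √(ℏG/c³) = 1.61 × 10^-35 m
ratio = 5.26 × 10^-11 / 1.61 × 10^-35 = 3.26 × 10^24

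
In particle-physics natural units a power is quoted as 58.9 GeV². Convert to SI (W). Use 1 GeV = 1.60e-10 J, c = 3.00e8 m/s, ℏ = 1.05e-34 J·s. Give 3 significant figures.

1.44e16 W

Power is [E]/[T] = [E]²/ℏ.
1 GeV² → 1/ℏ × (1 GeV in J)² = 2.44e14 W.
Result: 58.9 × 2.44e14 = 1.44e16 W.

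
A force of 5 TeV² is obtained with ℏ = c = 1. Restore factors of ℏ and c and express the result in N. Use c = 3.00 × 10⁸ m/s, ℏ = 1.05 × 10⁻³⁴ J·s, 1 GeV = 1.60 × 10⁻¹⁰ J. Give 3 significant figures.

4.06 × 10¹² N

Force is [E]/[L] = [E]²/(ℏc); restore (ℏc)⁻¹.
1 GeV² → 1/(ℏc) × (1 GeV in J)² = 8.13 × 10⁵ N.
Convert the energy scale: 5 TeV² = 5.00 × 10⁶ GeV².
Result: 5.00 × 10⁶ × 8.13 × 10⁵ = 4.06 × 10¹² N.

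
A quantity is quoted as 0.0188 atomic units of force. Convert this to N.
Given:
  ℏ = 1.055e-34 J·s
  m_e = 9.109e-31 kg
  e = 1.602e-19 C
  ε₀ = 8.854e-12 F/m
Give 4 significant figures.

1.545e-9 N

One atomic unit of force: F_au = E_h/a₀ = m_e²e⁶/((4πε₀)³ℏ⁴) = 8.220e-8 N.
0.0188 × 8.220e-8 N = 1.545e-9 N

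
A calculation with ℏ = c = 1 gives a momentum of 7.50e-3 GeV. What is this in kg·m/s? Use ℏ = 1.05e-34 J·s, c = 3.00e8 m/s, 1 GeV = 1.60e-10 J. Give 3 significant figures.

Momentum is [E]/c; divide by c.
1 GeV → 1/c × (1 GeV in J) = 5.33e-19 kg·m/s.
Result: 7.50e-3 × 5.33e-19 = 4.00e-21 kg·m/s.

4.00e-21 kg·m/s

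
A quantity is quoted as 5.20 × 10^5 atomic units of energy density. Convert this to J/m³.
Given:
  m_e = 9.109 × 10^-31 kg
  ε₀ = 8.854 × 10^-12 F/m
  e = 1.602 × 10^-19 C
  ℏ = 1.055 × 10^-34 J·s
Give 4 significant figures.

One atomic unit of energy density: u_au = E_h/a₀³ = m_e⁴e¹⁰/((4πε₀)⁵ℏ⁸) = 2.929 × 10^13 J/m³.
5.20 × 10^5 × 2.929 × 10^13 J/m³ = 1.523 × 10^19 J/m³

1.523 × 10^19 J/m³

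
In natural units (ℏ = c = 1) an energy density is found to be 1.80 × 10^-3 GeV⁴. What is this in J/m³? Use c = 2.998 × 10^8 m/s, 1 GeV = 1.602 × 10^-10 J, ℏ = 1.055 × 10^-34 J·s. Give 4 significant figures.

3.747 × 10^34 J/m³

[E]/[L]³ = [E]⁴/(ℏc)³; restore (ℏc)⁻³.
1 GeV⁴ → 1/(ℏc)³ × (1 GeV in J)⁴ = 2.082 × 10^37 J/m³.
Result: 1.80 × 10^-3 × 2.082 × 10^37 = 3.747 × 10^34 J/m³.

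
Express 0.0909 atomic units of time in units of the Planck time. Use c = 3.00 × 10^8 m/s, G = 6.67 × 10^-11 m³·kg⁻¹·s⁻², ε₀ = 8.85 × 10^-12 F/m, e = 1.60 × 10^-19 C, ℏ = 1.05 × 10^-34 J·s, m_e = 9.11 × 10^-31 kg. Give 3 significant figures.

4.06 × 10^25

atomic unit of time: τ_au = (4πε₀)²ℏ³/(m_e e⁴) = 2.40 × 10^-17 s
Planck time: t_P = √(ℏG/c⁵) = 5.37 × 10^-44 s
0.0909 × 2.40 × 10^-17 / 5.37 × 10^-44 = 4.06 × 10^25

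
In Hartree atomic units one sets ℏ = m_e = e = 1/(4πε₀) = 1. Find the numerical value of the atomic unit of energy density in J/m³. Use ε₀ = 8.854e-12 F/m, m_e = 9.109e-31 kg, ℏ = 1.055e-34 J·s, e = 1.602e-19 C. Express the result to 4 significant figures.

u_au = E_h/a₀³ = m_e⁴e¹⁰/((4πε₀)⁵ℏ⁸)
E_h = 4.354e-18 J
a₀ = 5.297e-11 m
E_h/a₀³ = 2.929e13 J/m³

2.929e13 J/m³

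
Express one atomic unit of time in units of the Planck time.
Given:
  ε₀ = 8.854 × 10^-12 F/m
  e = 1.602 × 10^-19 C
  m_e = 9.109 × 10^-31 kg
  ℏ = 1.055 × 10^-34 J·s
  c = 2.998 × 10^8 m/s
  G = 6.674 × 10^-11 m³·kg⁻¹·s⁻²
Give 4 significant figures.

4.494 × 10^26

atomic unit of time: τ_au = (4πε₀)²ℏ³/(m_e e⁴) = 2.423 × 10^-17 s
Planck time: t_P = √(ℏG/c⁵) = 5.392 × 10^-44 s
ratio = 2.423 × 10^-17 / 5.392 × 10^-44 = 4.494 × 10^26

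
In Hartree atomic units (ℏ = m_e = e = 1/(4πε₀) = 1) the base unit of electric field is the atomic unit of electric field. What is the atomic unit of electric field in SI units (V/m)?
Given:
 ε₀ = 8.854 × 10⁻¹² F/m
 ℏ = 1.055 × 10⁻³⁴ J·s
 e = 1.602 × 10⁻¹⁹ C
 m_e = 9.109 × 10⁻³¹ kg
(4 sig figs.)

E_au = E_h/(e a₀) = m_e²e⁵/((4πε₀)³ℏ⁴)
E_h = 4.354 × 10⁻¹⁸ J
a₀ = 5.297 × 10⁻¹¹ m
E_h/(e·a₀) = 5.131 × 10¹¹ V/m

5.131 × 10¹¹ V/m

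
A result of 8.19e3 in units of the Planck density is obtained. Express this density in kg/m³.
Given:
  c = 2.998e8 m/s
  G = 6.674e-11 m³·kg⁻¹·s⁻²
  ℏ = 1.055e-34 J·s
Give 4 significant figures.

4.221e100 kg/m³

One Planck density: ρ_P = c⁵/(ℏG²) = 5.154e96 kg/m³.
8.19e3 × 5.154e96 kg/m³ = 4.221e100 kg/m³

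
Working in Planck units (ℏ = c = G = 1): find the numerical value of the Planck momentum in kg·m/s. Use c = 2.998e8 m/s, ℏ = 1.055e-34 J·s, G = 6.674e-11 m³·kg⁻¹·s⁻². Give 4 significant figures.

6.527 kg·m/s

The unique combination of the constants set to 1 with dimensions of momentum is p_P = √(ℏc³/G).
  = √(42.60)
  = 6.527 kg·m/s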